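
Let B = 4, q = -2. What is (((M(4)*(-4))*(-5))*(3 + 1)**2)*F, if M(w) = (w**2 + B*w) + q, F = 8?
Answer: 76800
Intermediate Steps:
M(w) = -2 + w**2 + 4*w (M(w) = (w**2 + 4*w) - 2 = -2 + w**2 + 4*w)
(((M(4)*(-4))*(-5))*(3 + 1)**2)*F = ((((-2 + 4**2 + 4*4)*(-4))*(-5))*(3 + 1)**2)*8 = ((((-2 + 16 + 16)*(-4))*(-5))*4**2)*8 = (((30*(-4))*(-5))*16)*8 = (-120*(-5)*16)*8 = (600*16)*8 = 9600*8 = 76800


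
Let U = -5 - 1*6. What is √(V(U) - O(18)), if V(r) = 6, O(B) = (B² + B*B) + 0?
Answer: I*√642 ≈ 25.338*I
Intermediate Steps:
U = -11 (U = -5 - 6 = -11)
O(B) = 2*B² (O(B) = (B² + B²) + 0 = 2*B² + 0 = 2*B²)
√(V(U) - O(18)) = √(6 - 2*18²) = √(6 - 2*324) = √(6 - 1*648) = √(6 - 648) = √(-642) = I*√642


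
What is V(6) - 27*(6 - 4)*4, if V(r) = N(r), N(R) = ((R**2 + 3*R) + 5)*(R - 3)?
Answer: -39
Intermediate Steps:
N(R) = (-3 + R)*(5 + R**2 + 3*R) (N(R) = (5 + R**2 + 3*R)*(-3 + R) = (-3 + R)*(5 + R**2 + 3*R))
V(r) = -15 + r**3 - 4*r
V(6) - 27*(6 - 4)*4 = (-15 + 6**3 - 4*6) - 27*(6 - 4)*4 = (-15 + 216 - 24) - 54*4 = 177 - 27*8 = 177 - 216 = -39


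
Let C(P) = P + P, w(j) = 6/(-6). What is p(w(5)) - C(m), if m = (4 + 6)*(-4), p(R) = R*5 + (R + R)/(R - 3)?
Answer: 151/2 ≈ 75.500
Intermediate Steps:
w(j) = -1 (w(j) = 6*(-⅙) = -1)
p(R) = 5*R + 2*R/(-3 + R) (p(R) = 5*R + (2*R)/(-3 + R) = 5*R + 2*R/(-3 + R))
m = -40 (m = 10*(-4) = -40)
C(P) = 2*P
p(w(5)) - C(m) = -(-13 + 5*(-1))/(-3 - 1) - 2*(-40) = -1*(-13 - 5)/(-4) - 1*(-80) = -1*(-¼)*(-18) + 80 = -9/2 + 80 = 151/2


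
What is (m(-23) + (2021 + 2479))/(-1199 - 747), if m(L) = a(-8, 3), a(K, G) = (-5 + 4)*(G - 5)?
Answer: -2251/973 ≈ -2.3135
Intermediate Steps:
a(K, G) = 5 - G (a(K, G) = -(-5 + G) = 5 - G)
m(L) = 2 (m(L) = 5 - 1*3 = 5 - 3 = 2)
(m(-23) + (2021 + 2479))/(-1199 - 747) = (2 + (2021 + 2479))/(-1199 - 747) = (2 + 4500)/(-1946) = 4502*(-1/1946) = -2251/973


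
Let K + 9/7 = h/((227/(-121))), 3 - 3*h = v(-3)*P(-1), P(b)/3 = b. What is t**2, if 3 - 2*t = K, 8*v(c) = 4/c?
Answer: 2033559025/363588624 ≈ 5.5930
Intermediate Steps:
v(c) = 1/(2*c) (v(c) = (4/c)/8 = 1/(2*c))
P(b) = 3*b
h = 5/6 (h = 1 - (1/2)/(-3)*3*(-1)/3 = 1 - (1/2)*(-1/3)*(-3)/3 = 1 - (-1)*(-3)/18 = 1 - 1/3*1/2 = 1 - 1/6 = 5/6 ≈ 0.83333)
K = -16493/9534 (K = -9/7 + 5/(6*((227/(-121)))) = -9/7 + 5/(6*((227*(-1/121)))) = -9/7 + 5/(6*(-227/121)) = -9/7 + (5/6)*(-121/227) = -9/7 - 605/1362 = -16493/9534 ≈ -1.7299)
t = 45095/19068 (t = 3/2 - 1/2*(-16493/9534) = 3/2 + 16493/19068 = 45095/19068 ≈ 2.3650)
t**2 = (45095/19068)**2 = 2033559025/363588624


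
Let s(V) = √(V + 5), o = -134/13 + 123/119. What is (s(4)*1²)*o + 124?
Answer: 148787/1547 ≈ 96.178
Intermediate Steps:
o = -14347/1547 (o = -134*1/13 + 123*(1/119) = -134/13 + 123/119 = -14347/1547 ≈ -9.2741)
s(V) = √(5 + V)
(s(4)*1²)*o + 124 = (√(5 + 4)*1²)*(-14347/1547) + 124 = (√9*1)*(-14347/1547) + 124 = (3*1)*(-14347/1547) + 124 = 3*(-14347/1547) + 124 = -43041/1547 + 124 = 148787/1547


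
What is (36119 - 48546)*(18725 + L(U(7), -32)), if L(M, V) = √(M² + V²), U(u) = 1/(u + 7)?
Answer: -232695575 - 12427*√200705/14 ≈ -2.3309e+8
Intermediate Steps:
U(u) = 1/(7 + u)
(36119 - 48546)*(18725 + L(U(7), -32)) = (36119 - 48546)*(18725 + √((1/(7 + 7))² + (-32)²)) = -12427*(18725 + √((1/14)² + 1024)) = -12427*(18725 + √(1/196 + 1024)) = -12427*(18725 + √(200705/196)) = -12427*(18725 + √200705/14) = -232695575 - 12427*√200705/14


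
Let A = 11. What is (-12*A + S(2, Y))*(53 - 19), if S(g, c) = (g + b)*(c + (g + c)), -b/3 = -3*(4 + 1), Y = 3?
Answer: 8296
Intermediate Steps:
b = 45 (b = -(-9)*(4 + 1) = -(-9)*5 = -3*(-15) = 45)
S(g, c) = (45 + g)*(g + 2*c) (S(g, c) = (g + 45)*(c + (g + c)) = (45 + g)*(c + (c + g)) = (45 + g)*(g + 2*c))
(-12*A + S(2, Y))*(53 - 19) = (-12*11 + (2² + 45*2 + 90*3 + 2*3*2))*(53 - 19) = (-132 + (4 + 90 + 270 + 12))*34 = (-132 + 376)*34 = 244*34 = 8296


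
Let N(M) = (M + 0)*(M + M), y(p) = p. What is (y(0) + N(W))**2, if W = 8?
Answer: 16384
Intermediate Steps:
N(M) = 2*M**2 (N(M) = M*(2*M) = 2*M**2)
(y(0) + N(W))**2 = (0 + 2*8**2)**2 = (0 + 2*64)**2 = (0 + 128)**2 = 128**2 = 16384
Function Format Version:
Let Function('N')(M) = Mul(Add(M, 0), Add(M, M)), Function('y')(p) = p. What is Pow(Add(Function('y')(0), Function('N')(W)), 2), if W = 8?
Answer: 16384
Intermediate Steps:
Function('N')(M) = Mul(2, Pow(M, 2)) (Function('N')(M) = Mul(M, Mul(2, M)) = Mul(2, Pow(M, 2)))
Pow(Add(Function('y')(0), Function('N')(W)), 2) = Pow(Add(0, Mul(2, Pow(8, 2))), 2) = Pow(Add(0, Mul(2, 64)), 2) = Pow(Add(0, 128), 2) = Pow(128, 2) = 16384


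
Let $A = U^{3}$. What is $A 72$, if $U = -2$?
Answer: $-576$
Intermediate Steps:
$A = -8$ ($A = \left(-2\right)^{3} = -8$)
$A 72 = \left(-8\right) 72 = -576$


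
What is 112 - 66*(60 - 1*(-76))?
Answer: -8864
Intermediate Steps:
112 - 66*(60 - 1*(-76)) = 112 - 66*(60 + 76) = 112 - 66*136 = 112 - 8976 = -8864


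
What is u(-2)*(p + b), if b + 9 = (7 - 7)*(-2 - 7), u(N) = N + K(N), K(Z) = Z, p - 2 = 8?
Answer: -4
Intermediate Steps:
p = 10 (p = 2 + 8 = 10)
u(N) = 2*N (u(N) = N + N = 2*N)
b = -9 (b = -9 + (7 - 7)*(-2 - 7) = -9 + 0*(-9) = -9 + 0 = -9)
u(-2)*(p + b) = (2*(-2))*(10 - 9) = -4*1 = -4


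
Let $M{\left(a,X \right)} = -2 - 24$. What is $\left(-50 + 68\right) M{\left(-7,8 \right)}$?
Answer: $-468$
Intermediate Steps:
$M{\left(a,X \right)} = -26$ ($M{\left(a,X \right)} = -2 - 24 = -26$)
$\left(-50 + 68\right) M{\left(-7,8 \right)} = \left(-50 + 68\right) \left(-26\right) = 18 \left(-26\right) = -468$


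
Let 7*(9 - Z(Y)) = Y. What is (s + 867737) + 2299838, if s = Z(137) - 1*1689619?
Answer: 10345618/7 ≈ 1.4779e+6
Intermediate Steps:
Z(Y) = 9 - Y/7
s = -11827407/7 (s = (9 - 1/7*137) - 1*1689619 = (9 - 137/7) - 1689619 = -74/7 - 1689619 = -11827407/7 ≈ -1.6896e+6)
(s + 867737) + 2299838 = (-11827407/7 + 867737) + 2299838 = -5753248/7 + 2299838 = 10345618/7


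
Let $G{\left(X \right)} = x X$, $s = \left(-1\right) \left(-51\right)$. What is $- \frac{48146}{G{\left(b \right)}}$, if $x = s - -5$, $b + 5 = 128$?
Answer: $- \frac{3439}{492} \approx -6.9898$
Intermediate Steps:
$s = 51$
$b = 123$ ($b = -5 + 128 = 123$)
$x = 56$ ($x = 51 - -5 = 51 + 5 = 56$)
$G{\left(X \right)} = 56 X$
$- \frac{48146}{G{\left(b \right)}} = - \frac{48146}{56 \cdot 123} = - \frac{48146}{6888} = \left(-48146\right) \frac{1}{6888} = - \frac{3439}{492}$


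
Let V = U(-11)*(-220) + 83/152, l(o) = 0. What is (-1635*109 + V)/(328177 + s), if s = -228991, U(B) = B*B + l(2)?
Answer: -10378279/5025424 ≈ -2.0652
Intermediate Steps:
U(B) = B**2 (U(B) = B*B + 0 = B**2 + 0 = B**2)
V = -4046157/152 (V = (-11)**2*(-220) + 83/152 = 121*(-220) + 83*(1/152) = -26620 + 83/152 = -4046157/152 ≈ -26619.)
(-1635*109 + V)/(328177 + s) = (-1635*109 - 4046157/152)/(328177 - 228991) = (-178215 - 4046157/152)/99186 = -31134837/152*1/99186 = -10378279/5025424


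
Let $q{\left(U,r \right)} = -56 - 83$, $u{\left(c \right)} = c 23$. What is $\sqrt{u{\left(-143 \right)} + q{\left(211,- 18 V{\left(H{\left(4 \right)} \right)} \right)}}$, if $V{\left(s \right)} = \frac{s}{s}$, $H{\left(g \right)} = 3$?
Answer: $2 i \sqrt{857} \approx 58.549 i$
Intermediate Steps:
$u{\left(c \right)} = 23 c$
$V{\left(s \right)} = 1$
$q{\left(U,r \right)} = -139$ ($q{\left(U,r \right)} = -56 - 83 = -139$)
$\sqrt{u{\left(-143 \right)} + q{\left(211,- 18 V{\left(H{\left(4 \right)} \right)} \right)}} = \sqrt{23 \left(-143\right) - 139} = \sqrt{-3289 - 139} = \sqrt{-3428} = 2 i \sqrt{857}$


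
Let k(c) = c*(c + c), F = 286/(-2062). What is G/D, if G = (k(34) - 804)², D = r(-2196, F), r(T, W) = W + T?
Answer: -2344559984/2264219 ≈ -1035.5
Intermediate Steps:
F = -143/1031 (F = 286*(-1/2062) = -143/1031 ≈ -0.13870)
k(c) = 2*c² (k(c) = c*(2*c) = 2*c²)
r(T, W) = T + W
D = -2264219/1031 (D = -2196 - 143/1031 = -2264219/1031 ≈ -2196.1)
G = 2274064 (G = (2*34² - 804)² = (2*1156 - 804)² = (2312 - 804)² = 1508² = 2274064)
G/D = 2274064/(-2264219/1031) = 2274064*(-1031/2264219) = -2344559984/2264219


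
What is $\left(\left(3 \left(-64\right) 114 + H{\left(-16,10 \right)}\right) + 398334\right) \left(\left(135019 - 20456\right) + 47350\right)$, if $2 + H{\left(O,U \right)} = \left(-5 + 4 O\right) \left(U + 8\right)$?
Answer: $60750081426$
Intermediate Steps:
$H{\left(O,U \right)} = -2 + \left(-5 + 4 O\right) \left(8 + U\right)$ ($H{\left(O,U \right)} = -2 + \left(-5 + 4 O\right) \left(U + 8\right) = -2 + \left(-5 + 4 O\right) \left(8 + U\right)$)
$\left(\left(3 \left(-64\right) 114 + H{\left(-16,10 \right)}\right) + 398334\right) \left(\left(135019 - 20456\right) + 47350\right) = \left(\left(3 \left(-64\right) 114 + \left(-42 - 50 + 32 \left(-16\right) + 4 \left(-16\right) 10\right)\right) + 398334\right) \left(\left(135019 - 20456\right) + 47350\right) = \left(\left(\left(-192\right) 114 - 1244\right) + 398334\right) \left(\left(135019 - 20456\right) + 47350\right) = \left(\left(-21888 - 1244\right) + 398334\right) \left(114563 + 47350\right) = \left(-23132 + 398334\right) 161913 = 375202 \cdot 161913 = 60750081426$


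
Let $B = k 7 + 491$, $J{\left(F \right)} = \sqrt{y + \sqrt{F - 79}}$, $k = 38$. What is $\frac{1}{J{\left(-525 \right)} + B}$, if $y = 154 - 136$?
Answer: $\frac{1}{757 + \sqrt{2} \sqrt{9 + i \sqrt{151}}} \approx 0.0013125 - 4.3 \cdot 10^{-6} i$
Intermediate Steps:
$y = 18$ ($y = 154 - 136 = 18$)
$J{\left(F \right)} = \sqrt{18 + \sqrt{-79 + F}}$ ($J{\left(F \right)} = \sqrt{18 + \sqrt{F - 79}} = \sqrt{18 + \sqrt{-79 + F}}$)
$B = 757$ ($B = 38 \cdot 7 + 491 = 266 + 491 = 757$)
$\frac{1}{J{\left(-525 \right)} + B} = \frac{1}{\sqrt{18 + \sqrt{-79 - 525}} + 757} = \frac{1}{\sqrt{18 + \sqrt{-604}} + 757} = \frac{1}{\sqrt{18 + 2 i \sqrt{151}} + 757} = \frac{1}{757 + \sqrt{18 + 2 i \sqrt{151}}}$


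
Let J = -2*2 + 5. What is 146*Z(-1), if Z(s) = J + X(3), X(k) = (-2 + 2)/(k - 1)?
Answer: 146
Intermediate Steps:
X(k) = 0 (X(k) = 0/(-1 + k) = 0)
J = 1 (J = -4 + 5 = 1)
Z(s) = 1 (Z(s) = 1 + 0 = 1)
146*Z(-1) = 146*1 = 146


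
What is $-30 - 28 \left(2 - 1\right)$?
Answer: $-58$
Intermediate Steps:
$-30 - 28 \left(2 - 1\right) = -30 - 28 = -58$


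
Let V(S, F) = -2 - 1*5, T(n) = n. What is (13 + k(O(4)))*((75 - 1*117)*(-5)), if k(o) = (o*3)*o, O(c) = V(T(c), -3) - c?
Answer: 78960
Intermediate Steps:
V(S, F) = -7 (V(S, F) = -2 - 5 = -7)
O(c) = -7 - c
k(o) = 3*o² (k(o) = (3*o)*o = 3*o²)
(13 + k(O(4)))*((75 - 1*117)*(-5)) = (13 + 3*(-7 - 1*4)²)*((75 - 1*117)*(-5)) = (13 + 3*(-7 - 4)²)*((75 - 117)*(-5)) = (13 + 3*(-11)²)*(-42*(-5)) = (13 + 3*121)*210 = (13 + 363)*210 = 376*210 = 78960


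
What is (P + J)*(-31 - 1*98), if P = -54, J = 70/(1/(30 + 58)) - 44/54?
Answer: -7088120/9 ≈ -7.8757e+5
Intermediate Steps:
J = 166298/27 (J = 70/(1/88) - 44*1/54 = 70/(1/88) - 22/27 = 70*88 - 22/27 = 6160 - 22/27 = 166298/27 ≈ 6159.2)
(P + J)*(-31 - 1*98) = (-54 + 166298/27)*(-31 - 1*98) = 164840*(-31 - 98)/27 = (164840/27)*(-129) = -7088120/9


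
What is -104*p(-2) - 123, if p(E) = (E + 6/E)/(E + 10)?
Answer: -58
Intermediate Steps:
p(E) = (E + 6/E)/(10 + E)
-104*p(-2) - 123 = -104*(6 + (-2)²)/((-2)*(10 - 2)) - 123 = -(-52)*(6 + 4)/8 - 123 = -(-52)*10/8 - 123 = -104*(-5/8) - 123 = 65 - 123 = -58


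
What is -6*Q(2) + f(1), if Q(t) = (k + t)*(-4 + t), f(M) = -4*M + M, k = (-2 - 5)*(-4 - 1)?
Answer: 441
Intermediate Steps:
k = 35 (k = -7*(-5) = 35)
f(M) = -3*M
Q(t) = (-4 + t)*(35 + t) (Q(t) = (35 + t)*(-4 + t) = (-4 + t)*(35 + t))
-6*Q(2) + f(1) = -6*(-140 + 2**2 + 31*2) - 3*1 = -6*(-140 + 4 + 62) - 3 = -6*(-74) - 3 = 444 - 3 = 441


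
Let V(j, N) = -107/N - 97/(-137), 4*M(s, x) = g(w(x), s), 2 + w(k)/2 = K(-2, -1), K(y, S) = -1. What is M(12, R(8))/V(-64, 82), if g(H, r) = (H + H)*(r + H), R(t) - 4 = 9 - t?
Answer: 22468/745 ≈ 30.158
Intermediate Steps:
R(t) = 13 - t (R(t) = 4 + (9 - t) = 13 - t)
w(k) = -6 (w(k) = -4 + 2*(-1) = -4 - 2 = -6)
g(H, r) = 2*H*(H + r) (g(H, r) = (2*H)*(H + r) = 2*H*(H + r))
M(s, x) = 18 - 3*s (M(s, x) = (2*(-6)*(-6 + s))/4 = (72 - 12*s)/4 = 18 - 3*s)
V(j, N) = 97/137 - 107/N (V(j, N) = -107/N - 97*(-1/137) = -107/N + 97/137 = 97/137 - 107/N)
M(12, R(8))/V(-64, 82) = (18 - 3*12)/(97/137 - 107/82) = (18 - 36)/(97/137 - 107*1/82) = -18/(97/137 - 107/82) = -18/(-6705/11234) = -18*(-11234/6705) = 22468/745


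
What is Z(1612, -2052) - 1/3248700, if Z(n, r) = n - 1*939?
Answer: 2186375099/3248700 ≈ 673.00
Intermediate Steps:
Z(n, r) = -939 + n (Z(n, r) = n - 939 = -939 + n)
Z(1612, -2052) - 1/3248700 = (-939 + 1612) - 1/3248700 = 673 - 1*1/3248700 = 673 - 1/3248700 = 2186375099/3248700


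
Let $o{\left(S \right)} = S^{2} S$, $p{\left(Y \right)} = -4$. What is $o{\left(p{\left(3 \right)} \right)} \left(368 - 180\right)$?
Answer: $-12032$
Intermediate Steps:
$o{\left(S \right)} = S^{3}$
$o{\left(p{\left(3 \right)} \right)} \left(368 - 180\right) = \left(-4\right)^{3} \left(368 - 180\right) = \left(-64\right) 188 = -12032$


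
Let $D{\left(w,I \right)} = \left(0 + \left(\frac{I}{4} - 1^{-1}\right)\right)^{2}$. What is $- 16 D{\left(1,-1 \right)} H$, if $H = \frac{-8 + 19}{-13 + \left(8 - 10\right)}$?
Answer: $\frac{55}{3} \approx 18.333$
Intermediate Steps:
$H = - \frac{11}{15}$ ($H = \frac{11}{-13 - 2} = \frac{11}{-15} = 11 \left(- \frac{1}{15}\right) = - \frac{11}{15} \approx -0.73333$)
$D{\left(w,I \right)} = \left(-1 + \frac{I}{4}\right)^{2}$ ($D{\left(w,I \right)} = \left(0 + \left(I \frac{1}{4} - 1\right)\right)^{2} = \left(0 + \left(\frac{I}{4} - 1\right)\right)^{2} = \left(0 + \left(-1 + \frac{I}{4}\right)\right)^{2} = \left(-1 + \frac{I}{4}\right)^{2}$)
$- 16 D{\left(1,-1 \right)} H = - 16 \frac{\left(-4 - 1\right)^{2}}{16} \left(- \frac{11}{15}\right) = - 16 \frac{\left(-5\right)^{2}}{16} \left(- \frac{11}{15}\right) = - 16 \cdot \frac{1}{16} \cdot 25 \left(- \frac{11}{15}\right) = \left(-16\right) \frac{25}{16} \left(- \frac{11}{15}\right) = \left(-25\right) \left(- \frac{11}{15}\right) = \frac{55}{3}$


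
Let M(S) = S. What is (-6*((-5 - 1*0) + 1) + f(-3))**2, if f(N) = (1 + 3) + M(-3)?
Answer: 625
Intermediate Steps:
f(N) = 1 (f(N) = (1 + 3) - 3 = 4 - 3 = 1)
(-6*((-5 - 1*0) + 1) + f(-3))**2 = (-6*((-5 - 1*0) + 1) + 1)**2 = (-6*((-5 + 0) + 1) + 1)**2 = (-6*(-5 + 1) + 1)**2 = (-6*(-4) + 1)**2 = (24 + 1)**2 = 25**2 = 625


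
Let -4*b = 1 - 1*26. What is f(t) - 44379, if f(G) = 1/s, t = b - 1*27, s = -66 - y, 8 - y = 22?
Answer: -2307709/52 ≈ -44379.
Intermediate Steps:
y = -14 (y = 8 - 1*22 = 8 - 22 = -14)
s = -52 (s = -66 - 1*(-14) = -66 + 14 = -52)
b = 25/4 (b = -(1 - 1*26)/4 = -(1 - 26)/4 = -1/4*(-25) = 25/4 ≈ 6.2500)
t = -83/4 (t = 25/4 - 1*27 = 25/4 - 27 = -83/4 ≈ -20.750)
f(G) = -1/52 (f(G) = 1/(-52) = -1/52)
f(t) - 44379 = -1/52 - 44379 = -2307709/52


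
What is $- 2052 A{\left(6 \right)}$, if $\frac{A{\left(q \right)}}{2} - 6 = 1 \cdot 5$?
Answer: $-45144$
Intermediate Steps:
$A{\left(q \right)} = 22$ ($A{\left(q \right)} = 12 + 2 \cdot 1 \cdot 5 = 12 + 2 \cdot 5 = 12 + 10 = 22$)
$- 2052 A{\left(6 \right)} = \left(-2052\right) 22 = -45144$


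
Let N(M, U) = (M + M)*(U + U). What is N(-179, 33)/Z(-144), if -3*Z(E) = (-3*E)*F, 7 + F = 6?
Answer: -1969/12 ≈ -164.08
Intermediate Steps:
F = -1 (F = -7 + 6 = -1)
N(M, U) = 4*M*U (N(M, U) = (2*M)*(2*U) = 4*M*U)
Z(E) = -E (Z(E) = -(-3*E)*(-1)/3 = -E)
N(-179, 33)/Z(-144) = (4*(-179)*33)/((-1*(-144))) = -23628/144 = -23628*1/144 = -1969/12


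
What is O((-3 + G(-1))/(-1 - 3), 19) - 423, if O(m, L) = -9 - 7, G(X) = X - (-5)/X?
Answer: -439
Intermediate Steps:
G(X) = X + 5/X
O(m, L) = -16
O((-3 + G(-1))/(-1 - 3), 19) - 423 = -16 - 423 = -439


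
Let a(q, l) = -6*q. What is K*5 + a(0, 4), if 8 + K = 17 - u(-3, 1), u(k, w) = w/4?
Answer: 175/4 ≈ 43.750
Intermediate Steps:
u(k, w) = w/4 (u(k, w) = w*(¼) = w/4)
K = 35/4 (K = -8 + (17 - 1/4) = -8 + (17 - 1*¼) = -8 + (17 - ¼) = -8 + 67/4 = 35/4 ≈ 8.7500)
K*5 + a(0, 4) = (35/4)*5 - 6*0 = 175/4 + 0 = 175/4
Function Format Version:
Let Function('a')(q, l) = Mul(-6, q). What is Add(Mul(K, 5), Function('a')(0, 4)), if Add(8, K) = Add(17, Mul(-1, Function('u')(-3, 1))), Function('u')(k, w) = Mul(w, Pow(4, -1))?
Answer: Rational(175, 4) ≈ 43.750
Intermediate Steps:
Function('u')(k, w) = Mul(Rational(1, 4), w) (Function('u')(k, w) = Mul(w, Rational(1, 4)) = Mul(Rational(1, 4), w))
K = Rational(35, 4) (K = Add(-8, Add(17, Mul(-1, Mul(Rational(1, 4), 1)))) = Add(-8, Add(17, Mul(-1, Rational(1, 4)))) = Add(-8, Add(17, Rational(-1, 4))) = Add(-8, Rational(67, 4)) = Rational(35, 4) ≈ 8.7500)
Add(Mul(K, 5), Function('a')(0, 4)) = Add(Mul(Rational(35, 4), 5), Mul(-6, 0)) = Add(Rational(175, 4), 0) = Rational(175, 4)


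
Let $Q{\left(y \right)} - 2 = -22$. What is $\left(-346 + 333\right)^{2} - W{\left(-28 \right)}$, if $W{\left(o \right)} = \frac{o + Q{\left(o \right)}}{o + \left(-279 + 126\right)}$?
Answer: $\frac{30541}{181} \approx 168.73$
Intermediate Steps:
$Q{\left(y \right)} = -20$ ($Q{\left(y \right)} = 2 - 22 = -20$)
$W{\left(o \right)} = \frac{-20 + o}{-153 + o}$ ($W{\left(o \right)} = \frac{o - 20}{o + \left(-279 + 126\right)} = \frac{-20 + o}{o - 153} = \frac{-20 + o}{-153 + o}$)
$\left(-346 + 333\right)^{2} - W{\left(-28 \right)} = \left(-346 + 333\right)^{2} - \frac{-20 - 28}{-153 - 28} = \left(-13\right)^{2} - \frac{1}{-181} \left(-48\right) = 169 - \left(- \frac{1}{181}\right) \left(-48\right) = 169 - \frac{48}{181} = \frac{30541}{181}$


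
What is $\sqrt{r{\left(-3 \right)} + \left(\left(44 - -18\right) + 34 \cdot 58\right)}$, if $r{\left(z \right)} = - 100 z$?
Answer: $\sqrt{2334} \approx 48.311$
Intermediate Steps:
$\sqrt{r{\left(-3 \right)} + \left(\left(44 - -18\right) + 34 \cdot 58\right)} = \sqrt{\left(-100\right) \left(-3\right) + \left(\left(44 - -18\right) + 34 \cdot 58\right)} = \sqrt{300 + \left(\left(44 + 18\right) + 1972\right)} = \sqrt{300 + \left(62 + 1972\right)} = \sqrt{300 + 2034} = \sqrt{2334}$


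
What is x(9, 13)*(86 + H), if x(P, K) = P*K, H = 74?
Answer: 18720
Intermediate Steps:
x(P, K) = K*P
x(9, 13)*(86 + H) = (13*9)*(86 + 74) = 117*160 = 18720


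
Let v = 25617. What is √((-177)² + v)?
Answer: √56946 ≈ 238.63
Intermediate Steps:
√((-177)² + v) = √((-177)² + 25617) = √(31329 + 25617) = √56946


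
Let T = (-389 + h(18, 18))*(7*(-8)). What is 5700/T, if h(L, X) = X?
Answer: 1425/5194 ≈ 0.27435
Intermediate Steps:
T = 20776 (T = (-389 + 18)*(7*(-8)) = -371*(-56) = 20776)
5700/T = 5700/20776 = 5700*(1/20776) = 1425/5194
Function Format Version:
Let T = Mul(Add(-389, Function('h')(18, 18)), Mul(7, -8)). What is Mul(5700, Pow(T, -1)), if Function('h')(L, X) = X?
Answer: Rational(1425, 5194) ≈ 0.27435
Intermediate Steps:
T = 20776 (T = Mul(Add(-389, 18), Mul(7, -8)) = Mul(-371, -56) = 20776)
Mul(5700, Pow(T, -1)) = Mul(5700, Pow(20776, -1)) = Mul(5700, Rational(1, 20776)) = Rational(1425, 5194)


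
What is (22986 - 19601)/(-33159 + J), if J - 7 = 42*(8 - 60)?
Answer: -3385/35336 ≈ -0.095795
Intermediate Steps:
J = -2177 (J = 7 + 42*(8 - 60) = 7 + 42*(-52) = 7 - 2184 = -2177)
(22986 - 19601)/(-33159 + J) = (22986 - 19601)/(-33159 - 2177) = 3385/(-35336) = 3385*(-1/35336) = -3385/35336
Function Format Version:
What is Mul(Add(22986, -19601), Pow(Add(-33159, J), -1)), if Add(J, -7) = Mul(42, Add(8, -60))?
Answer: Rational(-3385, 35336) ≈ -0.095795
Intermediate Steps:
J = -2177 (J = Add(7, Mul(42, Add(8, -60))) = Add(7, Mul(42, -52)) = Add(7, -2184) = -2177)
Mul(Add(22986, -19601), Pow(Add(-33159, J), -1)) = Mul(Add(22986, -19601), Pow(Add(-33159, -2177), -1)) = Mul(3385, Pow(-35336, -1)) = Mul(3385, Rational(-1, 35336)) = Rational(-3385, 35336)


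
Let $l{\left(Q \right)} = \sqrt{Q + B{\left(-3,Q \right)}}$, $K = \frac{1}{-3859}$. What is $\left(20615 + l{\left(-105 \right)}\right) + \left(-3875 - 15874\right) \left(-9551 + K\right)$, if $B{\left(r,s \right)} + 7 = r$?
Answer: $\frac{3206936425}{17} + i \sqrt{115} \approx 1.8864 \cdot 10^{8} + 10.724 i$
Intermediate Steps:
$B{\left(r,s \right)} = -7 + r$
$K = - \frac{1}{3859} \approx -0.00025913$
$l{\left(Q \right)} = \sqrt{-10 + Q}$ ($l{\left(Q \right)} = \sqrt{Q - 10} = \sqrt{-10 + Q}$)
$\left(20615 + l{\left(-105 \right)}\right) + \left(-3875 - 15874\right) \left(-9551 + K\right) = \left(20615 + \sqrt{-10 - 105}\right) + \left(-3875 - 15874\right) \left(-9551 - \frac{1}{3859}\right) = \left(20615 + \sqrt{-115}\right) - - \frac{3206585970}{17} = \left(20615 + i \sqrt{115}\right) + \frac{3206585970}{17} = \frac{3206936425}{17} + i \sqrt{115}$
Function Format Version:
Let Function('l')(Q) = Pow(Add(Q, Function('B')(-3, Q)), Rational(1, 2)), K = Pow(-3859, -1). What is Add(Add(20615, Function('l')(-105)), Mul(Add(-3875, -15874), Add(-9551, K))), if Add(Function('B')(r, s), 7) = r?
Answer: Add(Rational(3206936425, 17), Mul(I, Pow(115, Rational(1, 2)))) ≈ Add(1.8864e+8, Mul(10.724, I))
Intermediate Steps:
Function('B')(r, s) = Add(-7, r)
K = Rational(-1, 3859) ≈ -0.00025913
Function('l')(Q) = Pow(Add(-10, Q), Rational(1, 2)) (Function('l')(Q) = Pow(Add(Q, Add(-7, -3)), Rational(1, 2)) = Pow(Add(Q, -10), Rational(1, 2)) = Pow(Add(-10, Q), Rational(1, 2)))
Add(Add(20615, Function('l')(-105)), Mul(Add(-3875, -15874), Add(-9551, K))) = Add(Add(20615, Pow(Add(-10, -105), Rational(1, 2))), Mul(Add(-3875, -15874), Add(-9551, Rational(-1, 3859)))) = Add(Add(20615, Pow(-115, Rational(1, 2))), Mul(-19749, Rational(-36857310, 3859))) = Add(Add(20615, Mul(I, Pow(115, Rational(1, 2)))), Rational(3206585970, 17)) = Add(Rational(3206936425, 17), Mul(I, Pow(115, Rational(1, 2))))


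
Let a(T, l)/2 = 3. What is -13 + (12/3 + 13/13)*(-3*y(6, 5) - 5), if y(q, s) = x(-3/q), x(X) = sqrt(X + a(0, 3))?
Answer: -38 - 15*sqrt(22)/2 ≈ -73.178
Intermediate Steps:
a(T, l) = 6 (a(T, l) = 2*3 = 6)
x(X) = sqrt(6 + X) (x(X) = sqrt(X + 6) = sqrt(6 + X))
y(q, s) = sqrt(6 - 3/q)
-13 + (12/3 + 13/13)*(-3*y(6, 5) - 5) = -13 + (12/3 + 13/13)*(-3*sqrt(6 - 3/6) - 5) = -13 + (12*(1/3) + 13*(1/13))*(-3*sqrt(6 - 3*1/6) - 5) = -13 + (4 + 1)*(-3*sqrt(6 - 1/2) - 5) = -13 + 5*(-3*sqrt(11/2) - 5) = -13 + 5*(-3*sqrt(22)/2 - 5) = -13 + 5*(-5 - 3*sqrt(22)/2) = -13 + (-25 - 15*sqrt(22)/2) = -38 - 15*sqrt(22)/2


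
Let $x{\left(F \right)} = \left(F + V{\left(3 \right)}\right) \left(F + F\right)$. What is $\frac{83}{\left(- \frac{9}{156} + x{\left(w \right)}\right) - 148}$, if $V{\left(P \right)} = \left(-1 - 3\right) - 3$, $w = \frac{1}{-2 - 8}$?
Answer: $- \frac{107900}{190629} \approx -0.56602$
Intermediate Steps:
$w = - \frac{1}{10}$ ($w = \frac{1}{-10} = - \frac{1}{10} \approx -0.1$)
$V{\left(P \right)} = -7$ ($V{\left(P \right)} = -4 - 3 = -7$)
$x{\left(F \right)} = 2 F \left(-7 + F\right)$ ($x{\left(F \right)} = \left(F - 7\right) \left(F + F\right) = \left(-7 + F\right) 2 F = 2 F \left(-7 + F\right)$)
$\frac{83}{\left(- \frac{9}{156} + x{\left(w \right)}\right) - 148} = \frac{83}{\left(- \frac{9}{156} + 2 \left(- \frac{1}{10}\right) \left(-7 - \frac{1}{10}\right)\right) - 148} = \frac{83}{\left(\left(-9\right) \frac{1}{156} + 2 \left(- \frac{1}{10}\right) \left(- \frac{71}{10}\right)\right) - 148} = \frac{83}{\left(- \frac{3}{52} + \frac{71}{50}\right) - 148} = \frac{83}{\frac{1771}{1300} - 148} = \frac{83}{- \frac{190629}{1300}} = 83 \left(- \frac{1300}{190629}\right) = - \frac{107900}{190629}$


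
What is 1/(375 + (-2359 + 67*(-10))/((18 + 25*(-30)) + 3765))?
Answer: 3033/1134346 ≈ 0.0026738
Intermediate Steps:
1/(375 + (-2359 + 67*(-10))/((18 + 25*(-30)) + 3765)) = 1/(375 + (-2359 - 670)/((18 - 750) + 3765)) = 1/(375 - 3029/(-732 + 3765)) = 1/(375 - 3029/3033) = 1/(1134346/3033) = 3033/1134346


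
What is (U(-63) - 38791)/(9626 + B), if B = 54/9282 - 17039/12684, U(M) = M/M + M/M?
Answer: -108731928396/26979507353 ≈ -4.0302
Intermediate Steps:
U(M) = 2 (U(M) = 1 + 1 = 2)
B = -3749311/2803164 (B = 54*(1/9282) - 17039*1/12684 = 9/1547 - 17039/12684 = -3749311/2803164 ≈ -1.3375)
(U(-63) - 38791)/(9626 + B) = (2 - 38791)/(9626 - 3749311/2803164) = -38789/26979507353/2803164 = -38789*2803164/26979507353 = -108731928396/26979507353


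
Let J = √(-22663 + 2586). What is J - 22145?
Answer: -22145 + I*√20077 ≈ -22145.0 + 141.69*I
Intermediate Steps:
J = I*√20077 (J = √(-20077) = I*√20077 ≈ 141.69*I)
J - 22145 = I*√20077 - 22145 = -22145 + I*√20077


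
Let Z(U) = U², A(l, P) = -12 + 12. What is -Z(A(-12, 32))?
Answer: 0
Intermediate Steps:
A(l, P) = 0
-Z(A(-12, 32)) = -1*0² = -1*0 = 0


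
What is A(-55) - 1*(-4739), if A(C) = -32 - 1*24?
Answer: 4683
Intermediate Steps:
A(C) = -56 (A(C) = -32 - 24 = -56)
A(-55) - 1*(-4739) = -56 - 1*(-4739) = -56 + 4739 = 4683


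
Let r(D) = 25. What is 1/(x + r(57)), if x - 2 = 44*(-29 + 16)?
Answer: -1/545 ≈ -0.0018349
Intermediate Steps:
x = -570 (x = 2 + 44*(-29 + 16) = 2 + 44*(-13) = 2 - 572 = -570)
1/(x + r(57)) = 1/(-570 + 25) = 1/(-545) = -1/545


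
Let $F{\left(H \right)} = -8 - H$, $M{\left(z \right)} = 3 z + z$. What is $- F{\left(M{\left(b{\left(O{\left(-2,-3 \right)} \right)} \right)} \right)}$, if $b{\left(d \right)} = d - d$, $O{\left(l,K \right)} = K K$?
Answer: $8$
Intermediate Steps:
$O{\left(l,K \right)} = K^{2}$
$b{\left(d \right)} = 0$
$M{\left(z \right)} = 4 z$
$- F{\left(M{\left(b{\left(O{\left(-2,-3 \right)} \right)} \right)} \right)} = - (-8 - 4 \cdot 0) = - (-8 - 0) = - (-8 + 0) = \left(-1\right) \left(-8\right) = 8$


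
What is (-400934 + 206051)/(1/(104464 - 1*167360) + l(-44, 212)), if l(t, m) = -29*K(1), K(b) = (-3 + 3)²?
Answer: 12257361168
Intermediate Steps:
K(b) = 0 (K(b) = 0² = 0)
l(t, m) = 0 (l(t, m) = -29*0 = 0)
(-400934 + 206051)/(1/(104464 - 1*167360) + l(-44, 212)) = (-400934 + 206051)/(1/(104464 - 1*167360) + 0) = -194883/(1/(104464 - 167360) + 0) = -194883/(1/(-62896) + 0) = -194883/(-1/62896 + 0) = -194883/(-1/62896) = -194883*(-62896) = 12257361168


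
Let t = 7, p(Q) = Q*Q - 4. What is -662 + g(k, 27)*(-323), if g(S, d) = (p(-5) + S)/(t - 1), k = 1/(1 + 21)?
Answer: -236933/132 ≈ -1794.9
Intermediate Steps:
k = 1/22 ≈ 0.045455
p(Q) = -4 + Q² (p(Q) = Q² - 4 = -4 + Q²)
g(S, d) = 7/2 + S/6 (g(S, d) = ((-4 + (-5)²) + S)/(7 - 1) = ((-4 + 25) + S)/6 = (21 + S)*(⅙) = 7/2 + S/6)
-662 + g(k, 27)*(-323) = -662 + (7/2 + (⅙)*(1/22))*(-323) = -662 + (7/2 + 1/132)*(-323) = -662 + (463/132)*(-323) = -662 - 149549/132 = -236933/132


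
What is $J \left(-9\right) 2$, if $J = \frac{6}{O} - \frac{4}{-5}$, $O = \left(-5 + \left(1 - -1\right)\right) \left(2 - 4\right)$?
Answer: $- \frac{162}{5} \approx -32.4$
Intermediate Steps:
$O = 6$ ($O = \left(-5 + \left(1 + 1\right)\right) \left(-2\right) = \left(-5 + 2\right) \left(-2\right) = \left(-3\right) \left(-2\right) = 6$)
$J = \frac{9}{5}$ ($J = \frac{6}{6} - \frac{4}{-5} = 6 \cdot \frac{1}{6} - - \frac{4}{5} = 1 + \frac{4}{5} = \frac{9}{5} \approx 1.8$)
$J \left(-9\right) 2 = \frac{9}{5} \left(-9\right) 2 = \left(- \frac{81}{5}\right) 2 = - \frac{162}{5}$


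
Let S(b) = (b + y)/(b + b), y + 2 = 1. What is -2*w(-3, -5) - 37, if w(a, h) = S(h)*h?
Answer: -31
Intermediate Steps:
y = -1 (y = -2 + 1 = -1)
S(b) = (-1 + b)/(2*b) (S(b) = (b - 1)/(b + b) = (-1 + b)/((2*b)) = (-1 + b)*(1/(2*b)) = (-1 + b)/(2*b))
w(a, h) = -1/2 + h/2 (w(a, h) = ((-1 + h)/(2*h))*h = -1/2 + h/2)
-2*w(-3, -5) - 37 = -2*(-1/2 + (1/2)*(-5)) - 37 = -2*(-1/2 - 5/2) - 37 = -2*(-3) - 37 = 6 - 37 = -31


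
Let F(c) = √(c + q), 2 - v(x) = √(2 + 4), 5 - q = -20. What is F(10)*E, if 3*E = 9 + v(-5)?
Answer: √35*(11 - √6)/3 ≈ 16.862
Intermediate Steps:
q = 25 (q = 5 - 1*(-20) = 5 + 20 = 25)
v(x) = 2 - √6 (v(x) = 2 - √(2 + 4) = 2 - √6)
F(c) = √(25 + c) (F(c) = √(c + 25) = √(25 + c))
E = 11/3 - √6/3 (E = (9 + (2 - √6))/3 = (11 - √6)/3 = 11/3 - √6/3 ≈ 2.8502)
F(10)*E = √(25 + 10)*(11/3 - √6/3) = √35*(11/3 - √6/3)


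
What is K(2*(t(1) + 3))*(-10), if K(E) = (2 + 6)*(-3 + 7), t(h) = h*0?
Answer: -320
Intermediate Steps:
t(h) = 0
K(E) = 32 (K(E) = 8*4 = 32)
K(2*(t(1) + 3))*(-10) = 32*(-10) = -320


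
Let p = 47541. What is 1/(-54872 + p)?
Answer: -1/7331 ≈ -0.00013641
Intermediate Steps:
1/(-54872 + p) = 1/(-54872 + 47541) = 1/(-7331) = -1/7331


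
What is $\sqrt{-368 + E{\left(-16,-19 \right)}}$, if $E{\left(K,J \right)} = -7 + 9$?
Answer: $i \sqrt{366} \approx 19.131 i$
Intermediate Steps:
$E{\left(K,J \right)} = 2$
$\sqrt{-368 + E{\left(-16,-19 \right)}} = \sqrt{-368 + 2} = \sqrt{-366} = i \sqrt{366}$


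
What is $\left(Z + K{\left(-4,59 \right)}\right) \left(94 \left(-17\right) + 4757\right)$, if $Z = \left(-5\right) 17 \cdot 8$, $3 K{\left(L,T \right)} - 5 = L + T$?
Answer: $-2084940$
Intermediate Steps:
$K{\left(L,T \right)} = \frac{5}{3} + \frac{L}{3} + \frac{T}{3}$ ($K{\left(L,T \right)} = \frac{5}{3} + \frac{L + T}{3} = \frac{5}{3} + \left(\frac{L}{3} + \frac{T}{3}\right) = \frac{5}{3} + \frac{L}{3} + \frac{T}{3}$)
$Z = -680$ ($Z = \left(-85\right) 8 = -680$)
$\left(Z + K{\left(-4,59 \right)}\right) \left(94 \left(-17\right) + 4757\right) = \left(-680 + \left(\frac{5}{3} + \frac{1}{3} \left(-4\right) + \frac{1}{3} \cdot 59\right)\right) \left(94 \left(-17\right) + 4757\right) = \left(-680 + \left(\frac{5}{3} - \frac{4}{3} + \frac{59}{3}\right)\right) \left(-1598 + 4757\right) = \left(-680 + 20\right) 3159 = \left(-660\right) 3159 = -2084940$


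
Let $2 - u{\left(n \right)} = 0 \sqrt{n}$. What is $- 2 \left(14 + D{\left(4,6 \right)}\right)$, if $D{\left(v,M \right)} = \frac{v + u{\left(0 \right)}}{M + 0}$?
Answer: $-30$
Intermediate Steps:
$u{\left(n \right)} = 2$ ($u{\left(n \right)} = 2 - 0 \sqrt{n} = 2 - 0 = 2 + 0 = 2$)
$D{\left(v,M \right)} = \frac{2 + v}{M}$ ($D{\left(v,M \right)} = \frac{v + 2}{M + 0} = \frac{2 + v}{M}$)
$- 2 \left(14 + D{\left(4,6 \right)}\right) = - 2 \left(14 + \frac{2 + 4}{6}\right) = - 2 \left(14 + \frac{1}{6} \cdot 6\right) = - 2 \left(14 + 1\right) = \left(-2\right) 15 = -30$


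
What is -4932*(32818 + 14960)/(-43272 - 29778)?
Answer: 39273516/12175 ≈ 3225.8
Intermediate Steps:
-4932*(32818 + 14960)/(-43272 - 29778) = -4932/((-73050/47778)) = -4932/((-73050*1/47778)) = -4932/(-12175/7963) = -4932*(-7963/12175) = 39273516/12175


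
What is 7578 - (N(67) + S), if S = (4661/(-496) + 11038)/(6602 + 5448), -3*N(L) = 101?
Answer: 136463817439/17930400 ≈ 7610.8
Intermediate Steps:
N(L) = -101/3 (N(L) = -⅓*101 = -101/3)
S = 5470187/5976800 (S = (4661*(-1/496) + 11038)/12050 = (-4661/496 + 11038)*(1/12050) = (5470187/496)*(1/12050) = 5470187/5976800 ≈ 0.91524)
7578 - (N(67) + S) = 7578 - (-101/3 + 5470187/5976800) = 7578 - 1*(-587246239/17930400) = 7578 + 587246239/17930400 = 136463817439/17930400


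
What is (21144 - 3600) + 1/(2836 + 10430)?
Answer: 232738705/13266 ≈ 17544.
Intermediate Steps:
(21144 - 3600) + 1/(2836 + 10430) = 17544 + 1/13266 = 232738705/13266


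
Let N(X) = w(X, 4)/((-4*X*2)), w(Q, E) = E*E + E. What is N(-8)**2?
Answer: 25/256 ≈ 0.097656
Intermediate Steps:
w(Q, E) = E + E**2 (w(Q, E) = E**2 + E = E + E**2)
N(X) = -5/(2*X) (N(X) = (4*(1 + 4))/((-4*X*2)) = (4*5)/((-8*X)) = 20*(-1/(8*X)) = -5/(2*X))
N(-8)**2 = (-5/2/(-8))**2 = (-5/2*(-1/8))**2 = (5/16)**2 = 25/256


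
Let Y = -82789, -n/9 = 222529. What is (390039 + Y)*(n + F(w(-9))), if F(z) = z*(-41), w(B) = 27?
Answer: -615688443000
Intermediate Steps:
n = -2002761 (n = -9*222529 = -2002761)
F(z) = -41*z
(390039 + Y)*(n + F(w(-9))) = (390039 - 82789)*(-2002761 - 41*27) = 307250*(-2002761 - 1107) = 307250*(-2003868) = -615688443000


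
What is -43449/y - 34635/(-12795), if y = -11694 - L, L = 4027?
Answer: 73361786/13410013 ≈ 5.4707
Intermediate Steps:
y = -15721 (y = -11694 - 1*4027 = -11694 - 4027 = -15721)
-43449/y - 34635/(-12795) = -43449/(-15721) - 34635/(-12795) = -43449*(-1/15721) - 34635*(-1/12795) = 43449/15721 + 2309/853 = 73361786/13410013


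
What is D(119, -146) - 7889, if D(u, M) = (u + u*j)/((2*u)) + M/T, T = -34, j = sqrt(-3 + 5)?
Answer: -268063/34 + sqrt(2)/2 ≈ -7883.5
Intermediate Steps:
j = sqrt(2) ≈ 1.4142
D(u, M) = -M/34 + (u + u*sqrt(2))/(2*u) (D(u, M) = (u + u*sqrt(2))/((2*u)) + M/(-34) = (u + u*sqrt(2))*(1/(2*u)) + M*(-1/34) = (u + u*sqrt(2))/(2*u) - M/34 = -M/34 + (u + u*sqrt(2))/(2*u))
D(119, -146) - 7889 = (1/2 + sqrt(2)/2 - 1/34*(-146)) - 7889 = (1/2 + sqrt(2)/2 + 73/17) - 7889 = (163/34 + sqrt(2)/2) - 7889 = -268063/34 + sqrt(2)/2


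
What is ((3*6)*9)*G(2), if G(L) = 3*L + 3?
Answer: 1458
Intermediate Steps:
G(L) = 3 + 3*L
((3*6)*9)*G(2) = ((3*6)*9)*(3 + 3*2) = (18*9)*(3 + 6) = 162*9 = 1458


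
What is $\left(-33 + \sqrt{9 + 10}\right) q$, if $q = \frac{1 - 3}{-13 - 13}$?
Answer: $- \frac{33}{13} + \frac{\sqrt{19}}{13} \approx -2.2032$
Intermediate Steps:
$q = \frac{1}{13}$ ($q = - \frac{2}{-26} = \left(-2\right) \left(- \frac{1}{26}\right) = \frac{1}{13} \approx 0.076923$)
$\left(-33 + \sqrt{9 + 10}\right) q = \left(-33 + \sqrt{9 + 10}\right) \frac{1}{13} = \left(-33 + \sqrt{19}\right) \frac{1}{13} = - \frac{33}{13} + \frac{\sqrt{19}}{13}$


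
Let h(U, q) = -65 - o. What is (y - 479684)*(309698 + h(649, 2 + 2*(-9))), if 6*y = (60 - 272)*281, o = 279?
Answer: -151463636884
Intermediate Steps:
y = -29786/3 (y = ((60 - 272)*281)/6 = (-212*281)/6 = (1/6)*(-59572) = -29786/3 ≈ -9928.7)
h(U, q) = -344 (h(U, q) = -65 - 1*279 = -65 - 279 = -344)
(y - 479684)*(309698 + h(649, 2 + 2*(-9))) = (-29786/3 - 479684)*(309698 - 344) = -1468838/3*309354 = -151463636884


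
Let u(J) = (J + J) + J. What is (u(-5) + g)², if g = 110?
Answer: 9025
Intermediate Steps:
u(J) = 3*J (u(J) = 2*J + J = 3*J)
(u(-5) + g)² = (3*(-5) + 110)² = (-15 + 110)² = 95² = 9025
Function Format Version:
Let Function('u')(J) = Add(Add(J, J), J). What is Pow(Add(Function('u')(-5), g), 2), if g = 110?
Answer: 9025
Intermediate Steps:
Function('u')(J) = Mul(3, J) (Function('u')(J) = Add(Mul(2, J), J) = Mul(3, J))
Pow(Add(Function('u')(-5), g), 2) = Pow(Add(Mul(3, -5), 110), 2) = Pow(Add(-15, 110), 2) = Pow(95, 2) = 9025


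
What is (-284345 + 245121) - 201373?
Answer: -240597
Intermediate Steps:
(-284345 + 245121) - 201373 = -39224 - 201373 = -240597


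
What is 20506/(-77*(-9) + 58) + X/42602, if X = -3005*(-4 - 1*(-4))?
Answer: 20506/751 ≈ 27.305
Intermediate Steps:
X = 0 (X = -3005*(-4 + 4) = -3005*0 = 0)
20506/(-77*(-9) + 58) + X/42602 = 20506/(-77*(-9) + 58) + 0/42602 = 20506/(693 + 58) + 0*(1/42602) = 20506/751 + 0 = 20506/751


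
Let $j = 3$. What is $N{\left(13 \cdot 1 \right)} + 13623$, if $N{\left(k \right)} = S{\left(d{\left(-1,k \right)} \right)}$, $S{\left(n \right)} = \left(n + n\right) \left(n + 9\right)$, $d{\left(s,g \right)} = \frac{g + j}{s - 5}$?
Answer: $\frac{122303}{9} \approx 13589.0$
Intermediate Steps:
$d{\left(s,g \right)} = \frac{3 + g}{-5 + s}$ ($d{\left(s,g \right)} = \frac{g + 3}{s - 5} = \frac{3 + g}{-5 + s}$)
$S{\left(n \right)} = 2 n \left(9 + n\right)$
$N{\left(k \right)} = 2 \left(- \frac{1}{2} - \frac{k}{6}\right) \left(\frac{17}{2} - \frac{k}{6}\right)$ ($N{\left(k \right)} = 2 \frac{3 + k}{-5 - 1} \left(9 + \frac{3 + k}{-5 - 1}\right) = 2 \frac{3 + k}{-6} \left(9 + \frac{3 + k}{-6}\right) = 2 \left(- \frac{3 + k}{6}\right) \left(9 - \frac{3 + k}{6}\right) = 2 \left(- \frac{1}{2} - \frac{k}{6}\right) \left(9 - \left(\frac{1}{2} + \frac{k}{6}\right)\right) = 2 \left(- \frac{1}{2} - \frac{k}{6}\right) \left(\frac{17}{2} - \frac{k}{6}\right)$)
$N{\left(13 \cdot 1 \right)} + 13623 = \frac{\left(-51 + 13 \cdot 1\right) \left(3 + 13 \cdot 1\right)}{18} + 13623 = \frac{\left(-51 + 13\right) \left(3 + 13\right)}{18} + 13623 = \frac{1}{18} \left(-38\right) 16 + 13623 = - \frac{304}{9} + 13623 = \frac{122303}{9}$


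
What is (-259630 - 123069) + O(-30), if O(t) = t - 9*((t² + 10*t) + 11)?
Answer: -388228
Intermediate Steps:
O(t) = -99 - 89*t - 9*t² (O(t) = t - 9*(11 + t² + 10*t) = t + (-99 - 90*t - 9*t²) = -99 - 89*t - 9*t²)
(-259630 - 123069) + O(-30) = (-259630 - 123069) + (-99 - 89*(-30) - 9*(-30)²) = -382699 + (-99 + 2670 - 9*900) = -382699 + (-99 + 2670 - 8100) = -382699 - 5529 = -388228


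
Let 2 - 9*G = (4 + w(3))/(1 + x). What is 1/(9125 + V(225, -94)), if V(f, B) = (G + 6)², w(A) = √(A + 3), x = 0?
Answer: 60088635/550319102329 + 8424*√6/550319102329 ≈ 0.00010923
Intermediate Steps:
w(A) = √(3 + A)
G = -2/9 - √6/9 (G = 2/9 - (4 + √(3 + 3))/(9*(1 + 0)) = 2/9 - (4 + √6)/(9*1) = 2/9 - (4 + √6)/9 = 2/9 + (-4/9 - √6/9) = -2/9 - √6/9 ≈ -0.49439)
V(f, B) = (52/9 - √6/9)² (V(f, B) = ((-2/9 - √6/9) + 6)² = (52/9 - √6/9)²)
1/(9125 + V(225, -94)) = 1/(9125 + (52 - √6)²/81)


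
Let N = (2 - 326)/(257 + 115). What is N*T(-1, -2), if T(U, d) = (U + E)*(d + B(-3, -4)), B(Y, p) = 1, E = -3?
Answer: -108/31 ≈ -3.4839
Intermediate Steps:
N = -27/31 (N = -324/372 = -324*1/372 = -27/31 ≈ -0.87097)
T(U, d) = (1 + d)*(-3 + U) (T(U, d) = (U - 3)*(d + 1) = (-3 + U)*(1 + d) = (1 + d)*(-3 + U))
N*T(-1, -2) = -27*(-3 - 1 - 3*(-2) - 1*(-2))/31 = -27*(-3 - 1 + 6 + 2)/31 = -27/31*4 = -108/31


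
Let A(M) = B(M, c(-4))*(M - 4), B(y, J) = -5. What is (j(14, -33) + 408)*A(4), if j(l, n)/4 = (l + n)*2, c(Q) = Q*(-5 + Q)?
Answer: 0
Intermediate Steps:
j(l, n) = 8*l + 8*n (j(l, n) = 4*((l + n)*2) = 4*(2*l + 2*n) = 8*l + 8*n)
A(M) = 20 - 5*M (A(M) = -5*(M - 4) = -5*(-4 + M) = 20 - 5*M)
(j(14, -33) + 408)*A(4) = ((8*14 + 8*(-33)) + 408)*(20 - 5*4) = ((112 - 264) + 408)*(20 - 20) = (-152 + 408)*0 = 256*0 = 0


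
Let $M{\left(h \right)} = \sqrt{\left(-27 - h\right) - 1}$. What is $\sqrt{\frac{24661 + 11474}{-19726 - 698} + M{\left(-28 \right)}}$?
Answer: $\frac{i \sqrt{20500590}}{3404} \approx 1.3301 i$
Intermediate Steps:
$M{\left(h \right)} = \sqrt{-28 - h}$
$\sqrt{\frac{24661 + 11474}{-19726 - 698} + M{\left(-28 \right)}} = \sqrt{\frac{24661 + 11474}{-19726 - 698} + \sqrt{-28 - -28}} = \sqrt{\frac{36135}{-20424} + \sqrt{-28 + 28}} = \sqrt{36135 \left(- \frac{1}{20424}\right) + \sqrt{0}} = \sqrt{- \frac{12045}{6808} + 0} = \sqrt{- \frac{12045}{6808}} = \frac{i \sqrt{20500590}}{3404}$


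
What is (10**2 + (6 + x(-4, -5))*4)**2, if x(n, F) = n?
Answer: 11664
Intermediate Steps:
(10**2 + (6 + x(-4, -5))*4)**2 = (10**2 + (6 - 4)*4)**2 = (100 + 2*4)**2 = (100 + 8)**2 = 108**2 = 11664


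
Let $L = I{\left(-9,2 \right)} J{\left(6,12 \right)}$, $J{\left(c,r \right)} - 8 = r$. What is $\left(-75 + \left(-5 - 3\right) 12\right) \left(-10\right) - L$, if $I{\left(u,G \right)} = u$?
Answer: $1890$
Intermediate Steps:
$J{\left(c,r \right)} = 8 + r$
$L = -180$ ($L = - 9 \left(8 + 12\right) = \left(-9\right) 20 = -180$)
$\left(-75 + \left(-5 - 3\right) 12\right) \left(-10\right) - L = \left(-75 + \left(-5 - 3\right) 12\right) \left(-10\right) - -180 = \left(-75 + \left(-5 - 3\right) 12\right) \left(-10\right) + 180 = \left(-75 - 96\right) \left(-10\right) + 180 = \left(-171\right) \left(-10\right) + 180 = 1710 + 180 = 1890$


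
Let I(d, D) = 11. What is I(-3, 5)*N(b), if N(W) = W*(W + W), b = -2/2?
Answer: 22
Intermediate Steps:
b = -1 (b = -2*½ = -1)
N(W) = 2*W² (N(W) = W*(2*W) = 2*W²)
I(-3, 5)*N(b) = 11*(2*(-1)²) = 11*(2*1) = 11*2 = 22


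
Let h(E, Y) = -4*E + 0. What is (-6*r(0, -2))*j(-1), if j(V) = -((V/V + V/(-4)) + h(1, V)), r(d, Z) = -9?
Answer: 297/2 ≈ 148.50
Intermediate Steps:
h(E, Y) = -4*E
j(V) = 3 + V/4 (j(V) = -((V/V + V/(-4)) - 4*1) = -((1 + V*(-¼)) - 4) = -((1 - V/4) - 4) = -(-3 - V/4) = 3 + V/4)
(-6*r(0, -2))*j(-1) = (-6*(-9))*(3 + (¼)*(-1)) = 54*(3 - ¼) = 54*(11/4) = 297/2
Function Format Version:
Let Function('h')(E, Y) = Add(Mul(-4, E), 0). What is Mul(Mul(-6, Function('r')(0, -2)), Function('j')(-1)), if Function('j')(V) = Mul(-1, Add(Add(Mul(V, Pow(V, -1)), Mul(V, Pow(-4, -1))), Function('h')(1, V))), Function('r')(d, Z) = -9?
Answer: Rational(297, 2) ≈ 148.50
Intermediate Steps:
Function('h')(E, Y) = Mul(-4, E)
Function('j')(V) = Add(3, Mul(Rational(1, 4), V)) (Function('j')(V) = Mul(-1, Add(Add(Mul(V, Pow(V, -1)), Mul(V, Pow(-4, -1))), Mul(-4, 1))) = Mul(-1, Add(Add(1, Mul(V, Rational(-1, 4))), -4)) = Mul(-1, Add(Add(1, Mul(Rational(-1, 4), V)), -4)) = Mul(-1, Add(-3, Mul(Rational(-1, 4), V))) = Add(3, Mul(Rational(1, 4), V)))
Mul(Mul(-6, Function('r')(0, -2)), Function('j')(-1)) = Mul(Mul(-6, -9), Add(3, Mul(Rational(1, 4), -1))) = Mul(54, Add(3, Rational(-1, 4))) = Mul(54, Rational(11, 4)) = Rational(297, 2)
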